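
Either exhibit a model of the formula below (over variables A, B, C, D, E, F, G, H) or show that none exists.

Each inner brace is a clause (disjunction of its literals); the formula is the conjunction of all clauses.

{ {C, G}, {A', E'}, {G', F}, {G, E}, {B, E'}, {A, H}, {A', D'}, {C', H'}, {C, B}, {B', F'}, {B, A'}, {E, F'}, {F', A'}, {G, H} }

Case C = 1:
Unit clause (H') forces H = 0.
Unit clause (A) forces A = 1.
Unit clause (E') forces E = 0.
Unit clause (G) forces G = 1.
Unit clause (F) forces F = 1.
But (F') is also a unit clause — contradiction.
Backtrack on C: now try C = 0.
Unit clause (G) forces G = 1.
Unit clause (F) forces F = 1.
Unit clause (B) forces B = 1.
But (B') is also a unit clause — contradiction.
Neither C = 1 nor C = 0 works.

UNSATISFIABLE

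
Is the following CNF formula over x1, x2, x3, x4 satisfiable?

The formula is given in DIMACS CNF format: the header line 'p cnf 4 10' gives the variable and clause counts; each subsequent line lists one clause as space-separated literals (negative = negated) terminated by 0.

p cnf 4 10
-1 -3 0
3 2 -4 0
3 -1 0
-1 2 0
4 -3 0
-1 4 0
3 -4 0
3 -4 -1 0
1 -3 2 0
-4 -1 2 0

Yes

Case x1 = False:
Case x4 = False:
The clause (¬x3) is unit, so x3 = False.
No clause remains; x2 is free.
A satisfying assignment: x1=False, x2=False, x3=False, x4=False.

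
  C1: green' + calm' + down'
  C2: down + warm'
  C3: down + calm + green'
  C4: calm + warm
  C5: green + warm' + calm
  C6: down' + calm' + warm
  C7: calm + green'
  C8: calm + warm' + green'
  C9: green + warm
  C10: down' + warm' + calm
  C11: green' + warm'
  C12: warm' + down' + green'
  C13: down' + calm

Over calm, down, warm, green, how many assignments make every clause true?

There are 2^4 = 16 truth assignments over (calm, down, warm, green).
Check each against the 13 clauses (columns in the order calm, down, warm, green):
  F F F F  ✗ fails (calm + warm)
  F F F T  ✗ fails (down + calm + green')
  F F T F  ✗ fails (down + warm')
  F F T T  ✗ fails (down + warm')
  F T F F  ✗ fails (calm + warm)
  F T F T  ✗ fails (calm + warm)
  F T T F  ✗ fails (green + warm' + calm)
  F T T T  ✗ fails (calm + green')
  T F F F  ✗ fails (green + warm)
  T F F T  ✓ satisfies all
  T F T F  ✗ fails (down + warm')
  T F T T  ✗ fails (down + warm')
  T T F F  ✗ fails (down' + calm' + warm)
  T T F T  ✗ fails (green' + calm' + down')
  T T T F  ✓ satisfies all
  T T T T  ✗ fails (green' + calm' + down')
2 of the 16 rows are models.

2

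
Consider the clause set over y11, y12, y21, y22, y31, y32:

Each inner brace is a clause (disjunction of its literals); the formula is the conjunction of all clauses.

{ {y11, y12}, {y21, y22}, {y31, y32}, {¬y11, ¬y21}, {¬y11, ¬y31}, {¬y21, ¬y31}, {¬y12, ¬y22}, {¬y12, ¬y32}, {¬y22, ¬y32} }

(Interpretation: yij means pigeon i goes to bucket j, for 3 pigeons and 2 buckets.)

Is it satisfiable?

Case y11 = True:
(¬y21) alone gives y21 = False.
(y22) alone gives y22 = True.
(¬y31) alone gives y31 = False.
(y32) alone gives y32 = True.
Now (¬y32) is unsatisfied and unit — conflict.
Undo y11 and try y11 = False.
(y12) alone gives y12 = True.
(¬y22) alone gives y22 = False.
(y21) alone gives y21 = True.
(¬y31) alone gives y31 = False.
(y32) alone gives y32 = True.
Now (¬y32) is unsatisfied and unit — conflict.
Neither y11 = True nor y11 = False works.
No assignment satisfies every clause.

No, unsatisfiable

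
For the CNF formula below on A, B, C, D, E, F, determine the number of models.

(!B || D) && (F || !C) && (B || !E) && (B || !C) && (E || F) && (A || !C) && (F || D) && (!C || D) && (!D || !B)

There are 2^6 = 64 truth assignments over (A, B, C, D, E, F).
Split on C. With C = true, the clauses containing C are satisfied and !C drops from the rest; 0 of the 2^5 = 32 assignments to the other variables satisfy what remains.
With C = false, by the same count on the reduced clause set, 4 assignments work.
(One model: A=F, B=F, C=F, D=F, E=F, F=T.)
Total: 0 + 4 = 4.

4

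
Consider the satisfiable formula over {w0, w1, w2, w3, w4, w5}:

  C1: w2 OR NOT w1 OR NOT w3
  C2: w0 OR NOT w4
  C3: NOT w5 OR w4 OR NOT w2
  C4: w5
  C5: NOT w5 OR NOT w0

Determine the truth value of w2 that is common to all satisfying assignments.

Suppose w2 = true.
The clause (w5) is unit, so w5 = true.
The clause (w4) is unit, so w4 = true.
The clause (w0) is unit, so w0 = true.
Now (NOT w0) is unsatisfied and unit — conflict.
So every satisfying assignment has w2 = False.

False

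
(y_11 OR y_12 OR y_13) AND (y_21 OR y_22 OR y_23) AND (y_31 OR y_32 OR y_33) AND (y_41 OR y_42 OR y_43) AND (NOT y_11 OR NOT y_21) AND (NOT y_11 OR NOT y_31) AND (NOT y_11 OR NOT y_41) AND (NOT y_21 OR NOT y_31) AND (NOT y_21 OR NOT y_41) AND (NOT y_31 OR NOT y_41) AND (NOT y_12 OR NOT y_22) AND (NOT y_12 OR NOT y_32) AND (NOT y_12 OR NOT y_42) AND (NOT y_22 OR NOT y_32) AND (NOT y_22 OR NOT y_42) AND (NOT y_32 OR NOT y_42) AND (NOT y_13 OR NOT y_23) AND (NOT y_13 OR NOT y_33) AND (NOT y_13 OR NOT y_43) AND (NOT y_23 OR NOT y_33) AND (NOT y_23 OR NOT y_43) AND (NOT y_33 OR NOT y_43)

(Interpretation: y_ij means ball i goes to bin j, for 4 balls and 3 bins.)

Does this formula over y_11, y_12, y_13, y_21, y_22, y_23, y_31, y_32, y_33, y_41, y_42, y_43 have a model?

Case y_11 = false:
Case y_12 = true:
(NOT y_22) alone gives y_22 = false.
(NOT y_32) alone gives y_32 = false.
(NOT y_42) alone gives y_42 = false.
Case y_21 = true:
(NOT y_31) alone gives y_31 = false.
(y_33) alone gives y_33 = true.
(NOT y_41) alone gives y_41 = false.
(y_43) alone gives y_43 = true.
But (NOT y_43) is also a unit clause — contradiction.
Undo y_21 and try y_21 = false.
(y_23) alone gives y_23 = true.
(NOT y_13) alone gives y_13 = false.
(NOT y_33) alone gives y_33 = false.
(y_31) alone gives y_31 = true.
(NOT y_41) alone gives y_41 = false.
(y_43) alone gives y_43 = true.
But (NOT y_43) is also a unit clause — contradiction.
Both values of y_21 lead to a conflict.
Undo y_12 and try y_12 = false.
(y_13) alone gives y_13 = true.
(NOT y_23) alone gives y_23 = false.
(NOT y_33) alone gives y_33 = false.
(NOT y_43) alone gives y_43 = false.
Case y_21 = true:
(NOT y_31) alone gives y_31 = false.
(y_32) alone gives y_32 = true.
(NOT y_41) alone gives y_41 = false.
(y_42) alone gives y_42 = true.
But (NOT y_42) is also a unit clause — contradiction.
Undo y_21 and try y_21 = false.
(y_22) alone gives y_22 = true.
(NOT y_32) alone gives y_32 = false.
(y_31) alone gives y_31 = true.
(NOT y_41) alone gives y_41 = false.
(y_42) alone gives y_42 = true.
But (NOT y_42) is also a unit clause — contradiction.
Both values of y_21 lead to a conflict.
Both values of y_12 lead to a conflict.
Undo y_11 and try y_11 = true.
(NOT y_21) alone gives y_21 = false.
(NOT y_31) alone gives y_31 = false.
(NOT y_41) alone gives y_41 = false.
Case y_22 = true:
(NOT y_12) alone gives y_12 = false.
(NOT y_32) alone gives y_32 = false.
(y_33) alone gives y_33 = true.
(NOT y_42) alone gives y_42 = false.
(y_43) alone gives y_43 = true.
But (NOT y_43) is also a unit clause — contradiction.
Undo y_22 and try y_22 = false.
(y_23) alone gives y_23 = true.
(NOT y_13) alone gives y_13 = false.
(NOT y_33) alone gives y_33 = false.
(y_32) alone gives y_32 = true.
(NOT y_12) alone gives y_12 = false.
(NOT y_42) alone gives y_42 = false.
(y_43) alone gives y_43 = true.
But (NOT y_43) is also a unit clause — contradiction.
Both values of y_22 lead to a conflict.
Both values of y_11 lead to a conflict.
No assignment satisfies every clause.

No, unsatisfiable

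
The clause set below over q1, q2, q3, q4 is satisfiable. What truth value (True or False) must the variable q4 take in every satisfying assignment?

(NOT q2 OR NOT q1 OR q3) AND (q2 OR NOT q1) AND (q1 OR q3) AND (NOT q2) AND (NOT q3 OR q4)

True

Suppose q4 = false.
From the singleton clause (NOT q2), q2 = false.
From the singleton clause (NOT q1), q1 = false.
From the singleton clause (q3), q3 = true.
Now (NOT q3) is unsatisfied and unit — conflict.
So every satisfying assignment has q4 = True.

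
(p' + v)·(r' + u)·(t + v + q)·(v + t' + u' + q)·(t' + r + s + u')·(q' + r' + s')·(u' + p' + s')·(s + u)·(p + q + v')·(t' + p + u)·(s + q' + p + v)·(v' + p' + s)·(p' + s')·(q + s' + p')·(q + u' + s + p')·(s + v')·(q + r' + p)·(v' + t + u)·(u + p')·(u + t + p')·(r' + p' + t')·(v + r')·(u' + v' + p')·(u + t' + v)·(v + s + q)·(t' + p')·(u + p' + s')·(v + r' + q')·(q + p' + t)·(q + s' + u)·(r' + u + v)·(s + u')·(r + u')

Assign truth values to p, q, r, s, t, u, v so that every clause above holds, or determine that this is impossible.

p=0; q=1; r=0; s=1; t=0; u=0; v=0

Case p = 0:
Case r = 0:
The clause (u') is unit, so u = 0.
The clause (s) is unit, so s = 1.
The clause (t') is unit, so t = 0.
The clause (v') is unit, so v = 0.
The clause (q) is unit, so q = 1.
This assignment satisfies each clause.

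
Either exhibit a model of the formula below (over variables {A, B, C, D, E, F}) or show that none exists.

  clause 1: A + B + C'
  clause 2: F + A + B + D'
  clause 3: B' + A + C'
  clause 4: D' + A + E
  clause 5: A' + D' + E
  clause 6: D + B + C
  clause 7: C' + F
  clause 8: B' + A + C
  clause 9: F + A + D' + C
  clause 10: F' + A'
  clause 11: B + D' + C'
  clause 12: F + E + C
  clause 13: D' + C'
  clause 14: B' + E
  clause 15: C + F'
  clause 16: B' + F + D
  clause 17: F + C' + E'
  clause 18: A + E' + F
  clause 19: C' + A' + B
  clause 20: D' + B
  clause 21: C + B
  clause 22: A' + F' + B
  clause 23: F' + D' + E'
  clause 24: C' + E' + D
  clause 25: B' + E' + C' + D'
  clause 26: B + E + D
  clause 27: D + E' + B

Case C = 0:
Unit clause (F') forces F = 0.
Unit clause (E) forces E = 1.
Unit clause (A) forces A = 1.
Unit clause (B) forces B = 1.
Unit clause (D) forces D = 1.
Every clause now holds.

A=1, B=1, C=0, D=1, E=1, F=0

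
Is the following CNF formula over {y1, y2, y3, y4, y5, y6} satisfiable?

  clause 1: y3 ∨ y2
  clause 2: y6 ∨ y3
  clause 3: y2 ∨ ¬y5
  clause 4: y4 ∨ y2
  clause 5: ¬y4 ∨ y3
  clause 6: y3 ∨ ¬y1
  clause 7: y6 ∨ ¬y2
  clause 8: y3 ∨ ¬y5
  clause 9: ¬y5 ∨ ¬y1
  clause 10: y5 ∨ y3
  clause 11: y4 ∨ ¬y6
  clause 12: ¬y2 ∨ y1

Satisfiable

Suppose y3 = True.
Suppose y2 = False.
(¬y5) alone gives y5 = False.
(y4) alone gives y4 = True.
No clause remains; y1, y6 are free.
A satisfying assignment: y1 ↦ True; y2 ↦ False; y3 ↦ True; y4 ↦ True; y5 ↦ False; y6 ↦ True.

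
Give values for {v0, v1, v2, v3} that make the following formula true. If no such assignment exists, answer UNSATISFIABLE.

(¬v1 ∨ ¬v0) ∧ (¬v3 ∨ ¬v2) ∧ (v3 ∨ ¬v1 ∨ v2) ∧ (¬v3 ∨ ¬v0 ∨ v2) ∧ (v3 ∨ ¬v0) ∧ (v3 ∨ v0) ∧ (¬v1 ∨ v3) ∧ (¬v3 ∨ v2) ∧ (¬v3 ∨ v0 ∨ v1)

UNSATISFIABLE

Case v1 = False:
Case v3 = False:
The clause (¬v0) is unit, so v0 = False.
That conflicts with the unit clause (v0).
So v3 must be the other value — set v3 = True.
The clause (¬v2) is unit, so v2 = False.
That conflicts with the unit clause (v2).
Neither v3 = True nor v3 = False works.
So v1 must be the other value — set v1 = True.
The clause (¬v0) is unit, so v0 = False.
The clause (v3) is unit, so v3 = True.
The clause (¬v2) is unit, so v2 = False.
That conflicts with the unit clause (v2).
Neither v1 = True nor v1 = False works.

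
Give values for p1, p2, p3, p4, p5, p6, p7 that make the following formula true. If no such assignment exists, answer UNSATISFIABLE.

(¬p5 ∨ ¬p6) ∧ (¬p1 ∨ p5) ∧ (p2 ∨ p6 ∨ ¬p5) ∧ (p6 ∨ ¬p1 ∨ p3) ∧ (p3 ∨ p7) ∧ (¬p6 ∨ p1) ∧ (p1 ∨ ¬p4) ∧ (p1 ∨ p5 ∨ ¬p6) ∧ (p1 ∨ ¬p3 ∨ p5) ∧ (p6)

(p6) alone gives p6 = True.
(¬p5) alone gives p5 = False.
(¬p1) alone gives p1 = False.
But (p1) is also a unit clause — contradiction.

UNSATISFIABLE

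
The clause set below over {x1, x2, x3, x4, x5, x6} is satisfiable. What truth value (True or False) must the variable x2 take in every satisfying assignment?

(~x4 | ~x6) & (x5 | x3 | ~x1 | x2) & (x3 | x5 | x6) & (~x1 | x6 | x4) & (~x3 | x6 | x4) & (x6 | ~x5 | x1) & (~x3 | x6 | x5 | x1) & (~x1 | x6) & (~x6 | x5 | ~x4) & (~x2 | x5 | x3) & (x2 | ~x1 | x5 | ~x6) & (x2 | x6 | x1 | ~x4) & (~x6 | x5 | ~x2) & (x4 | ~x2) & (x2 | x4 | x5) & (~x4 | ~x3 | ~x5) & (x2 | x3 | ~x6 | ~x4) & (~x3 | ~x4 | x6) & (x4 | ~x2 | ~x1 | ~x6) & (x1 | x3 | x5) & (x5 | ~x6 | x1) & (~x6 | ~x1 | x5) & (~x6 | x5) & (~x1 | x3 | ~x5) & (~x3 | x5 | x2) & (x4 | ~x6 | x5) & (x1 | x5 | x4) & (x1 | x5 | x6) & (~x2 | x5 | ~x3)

Suppose x2 = 1.
From the singleton clause (x4), x4 = 1.
From the singleton clause (~x6), x6 = 0.
From the singleton clause (~x1), x1 = 0.
From the singleton clause (~x5), x5 = 0.
Now (x5) is unsatisfied and unit — conflict.
So every satisfying assignment has x2 = False.

False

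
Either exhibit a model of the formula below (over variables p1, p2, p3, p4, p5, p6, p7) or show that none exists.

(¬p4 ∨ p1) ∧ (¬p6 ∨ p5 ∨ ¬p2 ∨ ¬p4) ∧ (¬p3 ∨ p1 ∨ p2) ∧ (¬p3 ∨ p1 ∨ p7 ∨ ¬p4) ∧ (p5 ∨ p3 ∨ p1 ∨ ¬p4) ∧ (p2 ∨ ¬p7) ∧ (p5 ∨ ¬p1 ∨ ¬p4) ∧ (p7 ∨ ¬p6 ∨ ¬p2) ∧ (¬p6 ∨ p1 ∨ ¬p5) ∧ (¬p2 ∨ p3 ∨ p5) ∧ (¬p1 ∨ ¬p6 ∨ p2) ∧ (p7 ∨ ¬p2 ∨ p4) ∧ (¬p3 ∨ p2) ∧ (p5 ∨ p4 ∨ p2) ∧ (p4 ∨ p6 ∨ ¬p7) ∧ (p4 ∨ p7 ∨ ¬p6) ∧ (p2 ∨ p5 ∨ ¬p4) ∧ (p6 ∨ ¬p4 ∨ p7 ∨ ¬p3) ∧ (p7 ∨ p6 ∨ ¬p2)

Suppose p4 = False.
Suppose p2 = True.
From the singleton clause (p7), p7 = True.
From the singleton clause (p6), p6 = True.
Suppose p1 = True.
Suppose p3 = True.
Every clause is now satisfied; p5 is unconstrained.

p1=True,  p2=True,  p3=True,  p4=False,  p5=True,  p6=True,  p7=True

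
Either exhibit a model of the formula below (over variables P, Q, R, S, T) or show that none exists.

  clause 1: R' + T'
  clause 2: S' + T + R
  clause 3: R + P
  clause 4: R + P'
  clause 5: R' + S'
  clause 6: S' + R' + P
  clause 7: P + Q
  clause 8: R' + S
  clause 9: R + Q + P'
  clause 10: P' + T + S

Try R = 0.
The clause (P) is unit, so P = 1.
Now (P') is unsatisfied and unit — conflict.
That branch fails; take R = 1 instead.
The clause (T') is unit, so T = 0.
The clause (S') is unit, so S = 0.
Now (S) is unsatisfied and unit — conflict.
Neither R = 1 nor R = 0 works.

UNSATISFIABLE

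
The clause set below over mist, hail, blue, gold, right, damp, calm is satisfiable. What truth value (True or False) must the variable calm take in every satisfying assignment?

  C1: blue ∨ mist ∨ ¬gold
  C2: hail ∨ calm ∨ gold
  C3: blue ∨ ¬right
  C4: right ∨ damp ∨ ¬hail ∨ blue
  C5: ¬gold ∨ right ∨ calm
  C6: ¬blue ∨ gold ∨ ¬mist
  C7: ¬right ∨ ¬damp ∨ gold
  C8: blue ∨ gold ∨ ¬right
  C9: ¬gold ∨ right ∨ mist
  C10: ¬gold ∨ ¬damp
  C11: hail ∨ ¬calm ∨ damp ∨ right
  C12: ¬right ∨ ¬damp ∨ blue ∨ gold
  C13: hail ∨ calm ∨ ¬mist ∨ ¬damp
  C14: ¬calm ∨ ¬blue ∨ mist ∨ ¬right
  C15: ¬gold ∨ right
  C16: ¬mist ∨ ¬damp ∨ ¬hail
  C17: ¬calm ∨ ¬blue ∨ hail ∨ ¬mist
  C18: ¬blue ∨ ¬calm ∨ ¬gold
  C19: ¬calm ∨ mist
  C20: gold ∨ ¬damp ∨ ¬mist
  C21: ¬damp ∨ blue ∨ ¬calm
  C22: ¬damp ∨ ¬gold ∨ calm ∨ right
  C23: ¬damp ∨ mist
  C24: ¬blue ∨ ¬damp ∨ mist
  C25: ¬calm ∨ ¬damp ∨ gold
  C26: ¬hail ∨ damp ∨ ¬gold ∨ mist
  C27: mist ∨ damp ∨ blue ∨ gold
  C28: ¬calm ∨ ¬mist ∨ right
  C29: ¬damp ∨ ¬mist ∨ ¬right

False

Suppose calm = True.
Unit clause (mist) forces mist = True.
Unit clause (right) forces right = True.
Unit clause (blue) forces blue = True.
Unit clause (gold) forces gold = True.
But (¬gold) is also a unit clause — contradiction.
So every satisfying assignment has calm = False.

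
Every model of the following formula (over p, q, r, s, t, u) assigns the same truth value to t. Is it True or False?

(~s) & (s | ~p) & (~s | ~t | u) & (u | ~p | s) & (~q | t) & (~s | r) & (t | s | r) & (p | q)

Suppose t = 0.
(~s) alone gives s = 0.
(~p) alone gives p = 0.
(~q) alone gives q = 0.
That conflicts with the unit clause (q).
So every satisfying assignment has t = True.

True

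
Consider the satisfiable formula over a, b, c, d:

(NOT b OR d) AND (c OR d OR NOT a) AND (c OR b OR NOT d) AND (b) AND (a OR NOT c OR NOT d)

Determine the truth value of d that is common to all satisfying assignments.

True

Suppose d = false.
Unit clause (NOT b) forces b = false.
That conflicts with the unit clause (b).
So every satisfying assignment has d = True.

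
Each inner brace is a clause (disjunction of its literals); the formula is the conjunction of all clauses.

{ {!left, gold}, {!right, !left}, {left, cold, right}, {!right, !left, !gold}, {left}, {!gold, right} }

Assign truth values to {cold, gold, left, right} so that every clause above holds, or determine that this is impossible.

UNSATISFIABLE

The clause (left) is unit, so left = true.
The clause (gold) is unit, so gold = true.
The clause (!right) is unit, so right = false.
But (right) is also a unit clause — contradiction.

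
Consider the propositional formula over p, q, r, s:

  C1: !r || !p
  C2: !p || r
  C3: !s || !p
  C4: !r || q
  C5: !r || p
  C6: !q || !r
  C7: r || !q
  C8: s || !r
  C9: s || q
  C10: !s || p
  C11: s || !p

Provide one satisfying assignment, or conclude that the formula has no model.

Case r = false:
From the singleton clause (!p), p = false.
From the singleton clause (!q), q = false.
From the singleton clause (s), s = true.
But (!s) is also a unit clause — contradiction.
Backtrack on r: now try r = true.
From the singleton clause (!p), p = false.
But (p) is also a unit clause — contradiction.
Either choice for r ends in contradiction.

UNSATISFIABLE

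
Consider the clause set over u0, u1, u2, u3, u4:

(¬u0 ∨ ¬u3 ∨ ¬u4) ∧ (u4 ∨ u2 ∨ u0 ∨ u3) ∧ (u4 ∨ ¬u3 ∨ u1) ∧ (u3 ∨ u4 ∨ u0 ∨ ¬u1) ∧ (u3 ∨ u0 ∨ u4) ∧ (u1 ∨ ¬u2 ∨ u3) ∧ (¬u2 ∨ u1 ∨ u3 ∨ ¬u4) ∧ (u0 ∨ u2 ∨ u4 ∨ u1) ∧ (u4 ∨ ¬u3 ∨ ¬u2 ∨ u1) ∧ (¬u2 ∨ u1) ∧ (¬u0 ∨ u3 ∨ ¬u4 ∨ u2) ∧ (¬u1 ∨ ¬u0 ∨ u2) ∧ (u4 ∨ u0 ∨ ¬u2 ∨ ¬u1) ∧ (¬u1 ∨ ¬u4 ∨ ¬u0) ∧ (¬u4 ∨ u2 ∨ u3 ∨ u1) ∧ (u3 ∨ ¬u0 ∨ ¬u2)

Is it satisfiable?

Branch on u2: set u2 = False.
Branch on u1: set u1 = True.
(¬u0) alone gives u0 = False.
Branch on u4: set u4 = True.
No clause remains; u3 is free.
A satisfying assignment: u0=False; u1=True; u2=False; u3=True; u4=True.

Yes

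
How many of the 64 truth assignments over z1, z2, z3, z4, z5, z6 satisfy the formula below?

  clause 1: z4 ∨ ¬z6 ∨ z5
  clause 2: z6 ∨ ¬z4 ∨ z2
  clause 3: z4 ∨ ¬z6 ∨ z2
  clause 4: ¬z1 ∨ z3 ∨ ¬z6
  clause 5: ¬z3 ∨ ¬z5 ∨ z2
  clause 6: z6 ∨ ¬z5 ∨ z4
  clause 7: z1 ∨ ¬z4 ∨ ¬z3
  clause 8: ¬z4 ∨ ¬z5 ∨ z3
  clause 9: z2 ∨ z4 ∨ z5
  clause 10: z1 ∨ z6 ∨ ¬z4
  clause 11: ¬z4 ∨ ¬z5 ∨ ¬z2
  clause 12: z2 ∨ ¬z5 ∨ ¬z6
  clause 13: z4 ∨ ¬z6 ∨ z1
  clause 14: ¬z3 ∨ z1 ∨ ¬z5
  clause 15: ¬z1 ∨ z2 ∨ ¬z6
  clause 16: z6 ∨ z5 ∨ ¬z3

There are 2^6 = 64 truth assignments over (z1, z2, z3, z4, z5, z6).
Split on z6. With z6 = True, the clauses containing z6 are satisfied and ¬z6 drops from the rest; 4 of the 2^5 = 32 assignments to the other variables satisfy what remains.
With z6 = False, by the same count on the reduced clause set, 3 assignments work.
(One model: z1=F, z2=F, z3=F, z4=T, z5=F, z6=T.)
Total: 4 + 3 = 7.

7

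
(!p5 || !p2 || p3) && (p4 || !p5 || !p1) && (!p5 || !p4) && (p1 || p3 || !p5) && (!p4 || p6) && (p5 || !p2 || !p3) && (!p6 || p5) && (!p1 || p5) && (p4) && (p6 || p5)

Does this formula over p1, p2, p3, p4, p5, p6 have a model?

No

The clause (p4) is unit, so p4 = true.
The clause (!p5) is unit, so p5 = false.
The clause (p6) is unit, so p6 = true.
That conflicts with the unit clause (!p6).
No assignment satisfies every clause.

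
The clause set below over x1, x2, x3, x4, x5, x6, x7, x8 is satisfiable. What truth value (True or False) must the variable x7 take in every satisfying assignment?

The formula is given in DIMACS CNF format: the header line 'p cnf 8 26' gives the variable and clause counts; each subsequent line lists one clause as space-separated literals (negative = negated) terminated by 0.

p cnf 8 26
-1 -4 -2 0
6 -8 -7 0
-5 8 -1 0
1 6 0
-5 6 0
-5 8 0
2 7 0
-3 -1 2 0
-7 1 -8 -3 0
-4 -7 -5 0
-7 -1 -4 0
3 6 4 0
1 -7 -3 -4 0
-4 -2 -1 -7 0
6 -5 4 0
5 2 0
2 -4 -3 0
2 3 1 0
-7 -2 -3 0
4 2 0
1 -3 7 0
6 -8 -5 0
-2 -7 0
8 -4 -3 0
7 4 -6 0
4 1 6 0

False

Suppose x7 = True.
The clause (¬x2) is unit, so x2 = False.
The clause (x5) is unit, so x5 = True.
The clause (x6) is unit, so x6 = True.
The clause (x8) is unit, so x8 = True.
The clause (¬x4) is unit, so x4 = False.
Now (x4) is unsatisfied and unit — conflict.
So every satisfying assignment has x7 = False.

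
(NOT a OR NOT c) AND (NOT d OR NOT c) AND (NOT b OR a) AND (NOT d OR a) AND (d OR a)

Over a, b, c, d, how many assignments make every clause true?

4

There are 2^4 = 16 truth assignments over (a, b, c, d).
Split on d. With d = true, the clauses containing d are satisfied and NOT d drops from the rest; 2 of the 2^3 = 8 assignments to the other variables satisfy what remains.
With d = false, by the same count on the reduced clause set, 2 assignments work.
(One model: a=T, b=F, c=F, d=F.)
Total: 2 + 2 = 4.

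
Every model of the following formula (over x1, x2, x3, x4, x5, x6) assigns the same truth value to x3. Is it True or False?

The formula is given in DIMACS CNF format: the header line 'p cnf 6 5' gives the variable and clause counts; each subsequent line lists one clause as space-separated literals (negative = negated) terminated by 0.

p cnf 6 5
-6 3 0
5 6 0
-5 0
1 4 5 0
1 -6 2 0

True

Suppose x3 = False.
(¬x6) alone gives x6 = False.
(x5) alone gives x5 = True.
Now (¬x5) is unsatisfied and unit — conflict.
So every satisfying assignment has x3 = True.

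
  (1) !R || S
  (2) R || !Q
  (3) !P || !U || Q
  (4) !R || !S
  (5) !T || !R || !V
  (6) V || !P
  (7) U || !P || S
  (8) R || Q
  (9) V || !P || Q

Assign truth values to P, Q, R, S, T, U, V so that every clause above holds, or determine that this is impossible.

UNSATISFIABLE

Suppose R = false.
The clause (!Q) is unit, so Q = false.
Now (Q) is unsatisfied and unit — conflict.
So R must be the other value — set R = true.
The clause (S) is unit, so S = true.
Now (!S) is unsatisfied and unit — conflict.
Both values of R lead to a conflict.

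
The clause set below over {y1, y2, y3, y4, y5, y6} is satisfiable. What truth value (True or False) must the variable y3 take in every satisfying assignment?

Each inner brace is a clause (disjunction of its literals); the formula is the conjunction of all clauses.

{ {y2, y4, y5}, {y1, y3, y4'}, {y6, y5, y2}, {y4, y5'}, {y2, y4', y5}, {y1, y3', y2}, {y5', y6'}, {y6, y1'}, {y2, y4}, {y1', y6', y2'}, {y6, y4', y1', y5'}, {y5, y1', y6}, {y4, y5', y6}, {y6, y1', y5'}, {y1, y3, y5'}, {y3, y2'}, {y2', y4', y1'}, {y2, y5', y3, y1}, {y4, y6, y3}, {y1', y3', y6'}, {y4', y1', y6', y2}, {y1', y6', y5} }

True

Suppose y3 = 0.
Unit clause (y2') forces y2 = 0.
Unit clause (y4) forces y4 = 1.
Unit clause (y1) forces y1 = 1.
Unit clause (y5) forces y5 = 1.
Unit clause (y6') forces y6 = 0.
But (y6) is also a unit clause — contradiction.
So every satisfying assignment has y3 = True.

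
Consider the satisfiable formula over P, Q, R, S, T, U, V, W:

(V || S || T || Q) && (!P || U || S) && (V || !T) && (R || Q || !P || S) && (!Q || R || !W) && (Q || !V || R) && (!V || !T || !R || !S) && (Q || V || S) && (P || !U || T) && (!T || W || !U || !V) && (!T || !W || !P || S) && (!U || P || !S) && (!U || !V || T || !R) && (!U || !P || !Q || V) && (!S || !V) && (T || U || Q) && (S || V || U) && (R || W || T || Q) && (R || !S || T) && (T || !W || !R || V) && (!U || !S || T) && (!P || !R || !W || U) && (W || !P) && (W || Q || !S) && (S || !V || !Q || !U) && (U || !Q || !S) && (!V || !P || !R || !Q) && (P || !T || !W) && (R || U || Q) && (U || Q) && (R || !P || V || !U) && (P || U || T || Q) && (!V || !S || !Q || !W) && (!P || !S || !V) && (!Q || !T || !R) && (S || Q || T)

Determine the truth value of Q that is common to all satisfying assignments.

True

Suppose Q = false.
Unit clause (U) forces U = true.
Suppose V = true.
Unit clause (R) forces R = true.
Unit clause (T) forces T = true.
Unit clause (!S) forces S = false.
Unit clause (W) forces W = true.
Unit clause (!P) forces P = false.
But (P) is also a unit clause — contradiction.
Backtrack on V: now try V = false.
Unit clause (!T) forces T = false.
Unit clause (S) forces S = true.
But (!S) is also a unit clause — contradiction.
Either choice for V ends in contradiction.
So every satisfying assignment has Q = True.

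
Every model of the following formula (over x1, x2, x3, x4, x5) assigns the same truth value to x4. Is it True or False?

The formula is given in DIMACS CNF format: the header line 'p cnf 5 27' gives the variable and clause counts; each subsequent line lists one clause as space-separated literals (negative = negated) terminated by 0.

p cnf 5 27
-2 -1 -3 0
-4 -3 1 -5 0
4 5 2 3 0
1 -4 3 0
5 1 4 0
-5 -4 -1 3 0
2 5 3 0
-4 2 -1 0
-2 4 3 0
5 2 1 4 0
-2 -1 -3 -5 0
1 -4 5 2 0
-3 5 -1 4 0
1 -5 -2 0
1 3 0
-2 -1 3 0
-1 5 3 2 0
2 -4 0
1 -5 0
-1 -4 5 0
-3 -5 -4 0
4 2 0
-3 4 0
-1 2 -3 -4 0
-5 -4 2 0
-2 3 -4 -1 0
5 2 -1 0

True

Suppose x4 = False.
(x2) alone gives x2 = True.
(x3) alone gives x3 = True.
But (¬x3) is also a unit clause — contradiction.
So every satisfying assignment has x4 = True.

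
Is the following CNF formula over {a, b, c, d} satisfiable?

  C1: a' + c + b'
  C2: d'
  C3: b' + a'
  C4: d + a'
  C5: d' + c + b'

From the singleton clause (d'), d = 0.
From the singleton clause (a'), a = 0.
All clauses hold; b, c can take either value.
A satisfying assignment: a ↦ 0,  b ↦ 0,  c ↦ 0,  d ↦ 0.

Yes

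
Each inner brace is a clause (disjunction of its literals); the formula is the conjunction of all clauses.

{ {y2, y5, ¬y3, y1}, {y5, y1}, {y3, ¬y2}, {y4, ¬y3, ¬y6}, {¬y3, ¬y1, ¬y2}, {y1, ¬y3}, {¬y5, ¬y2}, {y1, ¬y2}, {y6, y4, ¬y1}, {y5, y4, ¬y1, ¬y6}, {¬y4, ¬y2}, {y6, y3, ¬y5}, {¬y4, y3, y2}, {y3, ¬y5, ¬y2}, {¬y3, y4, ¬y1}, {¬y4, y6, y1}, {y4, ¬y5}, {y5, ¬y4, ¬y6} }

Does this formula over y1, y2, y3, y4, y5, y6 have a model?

Try y5 = True.
Unit clause (¬y2) forces y2 = False.
Unit clause (y4) forces y4 = True.
Unit clause (y3) forces y3 = True.
Unit clause (y1) forces y1 = True.
Every clause is now satisfied; y6 is unconstrained.
A satisfying assignment: y1: True; y2: False; y3: True; y4: True; y5: True; y6: False.

Yes, satisfiable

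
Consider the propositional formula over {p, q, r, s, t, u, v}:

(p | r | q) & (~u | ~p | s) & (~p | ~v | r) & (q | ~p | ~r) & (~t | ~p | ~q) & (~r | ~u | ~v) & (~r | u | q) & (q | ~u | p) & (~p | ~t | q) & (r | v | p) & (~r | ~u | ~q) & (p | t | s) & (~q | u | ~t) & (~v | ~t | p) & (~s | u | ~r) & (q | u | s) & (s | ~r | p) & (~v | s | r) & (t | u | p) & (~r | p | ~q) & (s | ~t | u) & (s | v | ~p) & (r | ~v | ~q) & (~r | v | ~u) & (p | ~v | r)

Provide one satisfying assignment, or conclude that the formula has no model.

p: 1; q: 0; r: 0; s: 1; t: 0; u: 0; v: 0

Branch on p: set p = 1.
Branch on u: set u = 0.
Branch on v: set v = 0.
(s) alone gives s = 1.
(~r) alone gives r = 0.
Branch on t: set t = 0.
Every clause is now satisfied; q is unconstrained.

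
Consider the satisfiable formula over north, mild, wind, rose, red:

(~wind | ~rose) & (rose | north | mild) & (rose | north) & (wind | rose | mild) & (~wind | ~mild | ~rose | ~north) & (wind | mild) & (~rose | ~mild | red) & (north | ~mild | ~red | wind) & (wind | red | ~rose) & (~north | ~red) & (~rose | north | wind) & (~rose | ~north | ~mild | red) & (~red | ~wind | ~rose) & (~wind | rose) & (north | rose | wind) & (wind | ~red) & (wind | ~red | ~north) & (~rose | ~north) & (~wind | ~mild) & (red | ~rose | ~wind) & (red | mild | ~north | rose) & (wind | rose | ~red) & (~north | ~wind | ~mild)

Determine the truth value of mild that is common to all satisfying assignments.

Suppose mild = 0.
Unit clause (wind) forces wind = 1.
Unit clause (~rose) forces rose = 0.
Now (rose) is unsatisfied and unit — conflict.
So every satisfying assignment has mild = True.

True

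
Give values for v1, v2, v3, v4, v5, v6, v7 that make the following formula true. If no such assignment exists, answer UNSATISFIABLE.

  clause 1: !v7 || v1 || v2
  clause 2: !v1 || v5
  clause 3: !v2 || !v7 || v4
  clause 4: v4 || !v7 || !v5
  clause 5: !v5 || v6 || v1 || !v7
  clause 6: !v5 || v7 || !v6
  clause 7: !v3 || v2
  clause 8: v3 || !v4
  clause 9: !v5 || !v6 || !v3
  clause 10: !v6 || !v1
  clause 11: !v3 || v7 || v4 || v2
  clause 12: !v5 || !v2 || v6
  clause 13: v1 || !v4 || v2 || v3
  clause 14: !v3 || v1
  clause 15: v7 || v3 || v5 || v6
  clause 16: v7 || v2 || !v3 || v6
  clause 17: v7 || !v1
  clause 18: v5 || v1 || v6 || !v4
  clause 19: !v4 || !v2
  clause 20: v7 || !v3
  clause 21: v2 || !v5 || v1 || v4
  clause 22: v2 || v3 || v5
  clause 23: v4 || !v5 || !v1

v1: false; v2: true; v3: false; v4: false; v5: false; v6: true; v7: false

Case v1 = false:
From the singleton clause (!v3), v3 = false.
From the singleton clause (!v4), v4 = false.
Case v7 = false:
Case v5 = false:
From the singleton clause (v6), v6 = true.
From the singleton clause (v2), v2 = true.
All clauses are satisfied.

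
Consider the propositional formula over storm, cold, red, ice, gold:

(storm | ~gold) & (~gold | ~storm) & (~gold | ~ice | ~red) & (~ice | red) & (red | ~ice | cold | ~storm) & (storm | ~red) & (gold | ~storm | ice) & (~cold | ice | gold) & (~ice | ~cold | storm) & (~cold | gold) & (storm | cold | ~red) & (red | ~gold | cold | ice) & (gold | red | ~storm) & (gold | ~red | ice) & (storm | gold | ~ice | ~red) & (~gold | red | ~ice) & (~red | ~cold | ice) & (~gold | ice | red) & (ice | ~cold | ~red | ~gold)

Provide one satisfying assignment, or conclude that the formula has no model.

storm ↦ 0; cold ↦ 0; red ↦ 0; ice ↦ 0; gold ↦ 0

Suppose storm = 0.
From the singleton clause (~gold), gold = 0.
From the singleton clause (~red), red = 0.
From the singleton clause (~ice), ice = 0.
From the singleton clause (~cold), cold = 0.
All clauses are satisfied.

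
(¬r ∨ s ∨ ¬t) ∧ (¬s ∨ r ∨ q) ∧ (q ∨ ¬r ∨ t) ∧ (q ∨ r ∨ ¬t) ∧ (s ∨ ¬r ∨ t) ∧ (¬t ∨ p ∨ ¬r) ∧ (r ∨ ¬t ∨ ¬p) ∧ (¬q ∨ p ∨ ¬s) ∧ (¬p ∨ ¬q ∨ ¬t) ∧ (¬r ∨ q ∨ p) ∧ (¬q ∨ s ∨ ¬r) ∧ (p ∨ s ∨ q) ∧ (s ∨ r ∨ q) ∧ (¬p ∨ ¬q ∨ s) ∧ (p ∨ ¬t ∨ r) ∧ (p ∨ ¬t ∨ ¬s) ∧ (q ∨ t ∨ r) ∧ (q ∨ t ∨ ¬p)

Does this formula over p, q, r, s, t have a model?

Suppose r = False.
Suppose s = False.
The clause (q) is unit, so q = True.
The clause (¬p) is unit, so p = False.
The clause (¬t) is unit, so t = False.
This assignment satisfies each clause.
A satisfying assignment: p: False, q: True, r: False, s: False, t: False.

Yes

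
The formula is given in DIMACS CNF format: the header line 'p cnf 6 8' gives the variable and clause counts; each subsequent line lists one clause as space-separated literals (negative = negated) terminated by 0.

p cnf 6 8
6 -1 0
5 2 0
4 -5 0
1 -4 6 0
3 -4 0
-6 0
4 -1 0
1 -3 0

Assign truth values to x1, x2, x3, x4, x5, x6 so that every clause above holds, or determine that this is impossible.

x1: False, x2: True, x3: False, x4: False, x5: False, x6: False

Unit clause (¬x6) forces x6 = False.
Unit clause (¬x1) forces x1 = False.
Unit clause (¬x4) forces x4 = False.
Unit clause (¬x5) forces x5 = False.
Unit clause (x2) forces x2 = True.
Unit clause (¬x3) forces x3 = False.
This assignment satisfies each clause.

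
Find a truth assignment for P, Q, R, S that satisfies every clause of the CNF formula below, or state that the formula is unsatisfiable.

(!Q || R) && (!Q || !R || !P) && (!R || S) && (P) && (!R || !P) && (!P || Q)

UNSATISFIABLE

From the singleton clause (P), P = true.
From the singleton clause (!R), R = false.
From the singleton clause (!Q), Q = false.
That conflicts with the unit clause (Q).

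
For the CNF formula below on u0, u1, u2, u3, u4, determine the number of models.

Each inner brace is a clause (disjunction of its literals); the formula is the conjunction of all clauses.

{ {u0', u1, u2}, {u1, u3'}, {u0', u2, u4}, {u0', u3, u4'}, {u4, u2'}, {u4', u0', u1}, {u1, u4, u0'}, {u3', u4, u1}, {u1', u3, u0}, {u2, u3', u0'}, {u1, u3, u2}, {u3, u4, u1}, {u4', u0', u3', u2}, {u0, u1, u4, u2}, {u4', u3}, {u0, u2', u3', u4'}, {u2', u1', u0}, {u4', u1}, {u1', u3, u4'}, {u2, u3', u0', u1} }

3

There are 2^5 = 32 truth assignments over (u0, u1, u2, u3, u4).
Split on u4. With u4 = 1, the clauses containing u4 are satisfied and u4' drops from the rest; 2 of the 2^4 = 16 assignments to the other variables satisfy what remains.
With u4 = 0, by the same count on the reduced clause set, 1 assignment works.
Total: 2 + 1 = 3.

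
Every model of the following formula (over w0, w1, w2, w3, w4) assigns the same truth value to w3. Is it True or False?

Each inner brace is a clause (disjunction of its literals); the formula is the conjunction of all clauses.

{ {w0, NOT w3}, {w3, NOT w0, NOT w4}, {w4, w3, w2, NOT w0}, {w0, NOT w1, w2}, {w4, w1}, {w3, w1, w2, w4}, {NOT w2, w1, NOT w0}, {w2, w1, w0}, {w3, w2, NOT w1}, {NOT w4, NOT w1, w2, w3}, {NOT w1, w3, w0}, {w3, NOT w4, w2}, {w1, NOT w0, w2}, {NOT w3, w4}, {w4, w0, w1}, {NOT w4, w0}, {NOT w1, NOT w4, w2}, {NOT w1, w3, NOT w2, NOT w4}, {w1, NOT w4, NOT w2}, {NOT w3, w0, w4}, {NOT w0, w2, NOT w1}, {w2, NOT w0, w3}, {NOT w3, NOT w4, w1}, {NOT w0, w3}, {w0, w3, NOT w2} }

True

Suppose w3 = false.
From the singleton clause (NOT w0), w0 = false.
From the singleton clause (NOT w1), w1 = false.
From the singleton clause (w4), w4 = true.
Now (NOT w4) is unsatisfied and unit — conflict.
So every satisfying assignment has w3 = True.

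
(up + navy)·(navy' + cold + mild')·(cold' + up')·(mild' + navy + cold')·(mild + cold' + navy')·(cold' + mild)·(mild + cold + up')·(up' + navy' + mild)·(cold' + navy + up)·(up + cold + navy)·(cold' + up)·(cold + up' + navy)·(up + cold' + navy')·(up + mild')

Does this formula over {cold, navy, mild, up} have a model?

Yes

Suppose up = 0.
Unit clause (navy) forces navy = 1.
Unit clause (cold') forces cold = 0.
Unit clause (mild') forces mild = 0.
Every clause now holds.
A satisfying assignment: cold: 0; navy: 1; mild: 0; up: 0.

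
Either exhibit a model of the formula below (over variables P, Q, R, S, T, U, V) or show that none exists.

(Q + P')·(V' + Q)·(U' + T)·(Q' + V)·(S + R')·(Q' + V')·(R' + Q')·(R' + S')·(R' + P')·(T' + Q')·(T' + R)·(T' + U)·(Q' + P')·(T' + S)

Branch on Q: set Q = 0.
The clause (P') is unit, so P = 0.
The clause (V') is unit, so V = 0.
Branch on U: set U = 0.
The clause (T') is unit, so T = 0.
Branch on S: set S = 1.
The clause (R') is unit, so R = 0.
All clauses are satisfied.

P=0; Q=0; R=0; S=1; T=0; U=0; V=0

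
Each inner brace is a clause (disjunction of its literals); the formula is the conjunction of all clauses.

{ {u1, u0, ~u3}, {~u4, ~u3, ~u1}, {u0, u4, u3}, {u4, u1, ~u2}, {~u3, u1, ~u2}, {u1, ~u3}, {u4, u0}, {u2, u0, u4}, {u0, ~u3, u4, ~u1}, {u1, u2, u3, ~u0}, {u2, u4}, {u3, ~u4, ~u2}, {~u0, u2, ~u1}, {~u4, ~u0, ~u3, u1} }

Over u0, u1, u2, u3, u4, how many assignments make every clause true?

4

There are 2^5 = 32 truth assignments over (u0, u1, u2, u3, u4).
Split on u2. With u2 = 1, the clauses containing u2 are satisfied and ~u2 drops from the rest; 2 of the 2^4 = 16 assignments to the other variables satisfy what remains.
With u2 = 0, by the same count on the reduced clause set, 2 assignments work.
(One model: u0=F, u1=F, u2=F, u3=F, u4=T.)
Total: 2 + 2 = 4.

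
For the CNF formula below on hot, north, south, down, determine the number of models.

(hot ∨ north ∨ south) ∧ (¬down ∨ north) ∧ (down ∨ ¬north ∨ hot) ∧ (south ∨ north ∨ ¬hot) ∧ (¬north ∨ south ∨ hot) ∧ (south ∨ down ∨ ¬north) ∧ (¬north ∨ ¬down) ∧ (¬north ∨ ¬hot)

There are 2^4 = 16 truth assignments over (hot, north, south, down).
Check each against the 8 clauses (columns in the order hot, north, south, down):
  F F F F  ✗ fails (hot ∨ north ∨ south)
  F F F T  ✗ fails (hot ∨ north ∨ south)
  F F T F  ✓ satisfies all
  F F T T  ✗ fails (¬down ∨ north)
  F T F F  ✗ fails (down ∨ ¬north ∨ hot)
  F T F T  ✗ fails (¬north ∨ south ∨ hot)
  F T T F  ✗ fails (down ∨ ¬north ∨ hot)
  F T T T  ✗ fails (¬north ∨ ¬down)
  T F F F  ✗ fails (south ∨ north ∨ ¬hot)
  T F F T  ✗ fails (¬down ∨ north)
  T F T F  ✓ satisfies all
  T F T T  ✗ fails (¬down ∨ north)
  T T F F  ✗ fails (south ∨ down ∨ ¬north)
  T T F T  ✗ fails (¬north ∨ ¬down)
  T T T F  ✗ fails (¬north ∨ ¬hot)
  T T T T  ✗ fails (¬north ∨ ¬down)
2 of the 16 rows are models.

2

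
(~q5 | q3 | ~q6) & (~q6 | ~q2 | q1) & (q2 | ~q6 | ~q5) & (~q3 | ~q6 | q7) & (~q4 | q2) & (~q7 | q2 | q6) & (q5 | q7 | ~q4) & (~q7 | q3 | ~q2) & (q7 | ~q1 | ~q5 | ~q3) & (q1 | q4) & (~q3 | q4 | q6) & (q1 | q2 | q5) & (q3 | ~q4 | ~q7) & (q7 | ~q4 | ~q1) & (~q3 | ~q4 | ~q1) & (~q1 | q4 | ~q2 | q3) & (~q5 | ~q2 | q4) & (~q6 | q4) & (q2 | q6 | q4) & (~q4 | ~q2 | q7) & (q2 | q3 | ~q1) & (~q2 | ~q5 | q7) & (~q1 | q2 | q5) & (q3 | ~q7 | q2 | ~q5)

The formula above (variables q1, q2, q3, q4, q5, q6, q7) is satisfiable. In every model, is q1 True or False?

False

Suppose q1 = 1.
Case q4 = 0:
The clause (~q6) is unit, so q6 = 0.
The clause (~q3) is unit, so q3 = 0.
The clause (~q2) is unit, so q2 = 0.
That conflicts with the unit clause (q2).
Undo q4 and try q4 = 1.
The clause (q2) is unit, so q2 = 1.
The clause (q7) is unit, so q7 = 1.
The clause (q3) is unit, so q3 = 1.
That conflicts with the unit clause (~q3).
Neither q4 = 1 nor q4 = 0 works.
So every satisfying assignment has q1 = False.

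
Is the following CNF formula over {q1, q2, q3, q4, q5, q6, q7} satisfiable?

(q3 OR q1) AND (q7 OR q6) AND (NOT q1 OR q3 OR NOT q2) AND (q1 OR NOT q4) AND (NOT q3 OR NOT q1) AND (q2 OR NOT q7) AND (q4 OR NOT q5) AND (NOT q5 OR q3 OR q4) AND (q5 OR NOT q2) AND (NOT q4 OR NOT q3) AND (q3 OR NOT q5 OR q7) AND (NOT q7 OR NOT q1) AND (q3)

Yes, satisfiable

The clause (q3) is unit, so q3 = true.
The clause (NOT q1) is unit, so q1 = false.
The clause (NOT q4) is unit, so q4 = false.
The clause (NOT q5) is unit, so q5 = false.
The clause (NOT q2) is unit, so q2 = false.
The clause (NOT q7) is unit, so q7 = false.
The clause (q6) is unit, so q6 = true.
All clauses are satisfied.
A satisfying assignment: q1: false; q2: false; q3: true; q4: false; q5: false; q6: true; q7: false.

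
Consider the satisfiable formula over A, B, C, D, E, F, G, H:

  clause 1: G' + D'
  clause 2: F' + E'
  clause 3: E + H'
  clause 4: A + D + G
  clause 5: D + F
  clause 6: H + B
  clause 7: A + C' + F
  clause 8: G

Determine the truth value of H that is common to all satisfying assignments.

Suppose H = 1.
(E) alone gives E = 1.
(F') alone gives F = 0.
(D) alone gives D = 1.
(G') alone gives G = 0.
But (G) is also a unit clause — contradiction.
So every satisfying assignment has H = False.

False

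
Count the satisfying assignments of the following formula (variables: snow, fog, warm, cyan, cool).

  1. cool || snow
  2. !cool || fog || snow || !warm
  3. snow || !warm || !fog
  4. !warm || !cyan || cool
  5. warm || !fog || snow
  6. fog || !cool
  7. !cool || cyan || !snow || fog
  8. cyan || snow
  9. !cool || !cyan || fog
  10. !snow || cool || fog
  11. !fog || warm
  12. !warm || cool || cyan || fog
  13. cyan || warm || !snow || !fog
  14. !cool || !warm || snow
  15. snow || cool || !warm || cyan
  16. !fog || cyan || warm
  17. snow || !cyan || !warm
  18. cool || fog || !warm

There are 2^5 = 32 truth assignments over (snow, fog, warm, cyan, cool).
Split on warm. With warm = true, the clauses containing warm are satisfied and !warm drops from the rest; 3 of the 2^4 = 16 assignments to the other variables satisfy what remains.
With warm = false, by the same count on the reduced clause set, 0 assignments work.
(One model: snow=T, fog=T, warm=T, cyan=F, cool=F.)
Total: 3 + 0 = 3.

3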